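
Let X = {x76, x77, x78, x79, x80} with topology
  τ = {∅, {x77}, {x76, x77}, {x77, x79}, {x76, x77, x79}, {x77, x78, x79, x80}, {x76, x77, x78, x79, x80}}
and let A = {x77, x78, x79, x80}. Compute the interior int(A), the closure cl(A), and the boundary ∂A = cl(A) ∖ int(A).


int(A) = {x77, x78, x79, x80}, cl(A) = {x76, x77, x78, x79, x80}, ∂A = {x76}.

Closed sets in (X, τ) are complements of opens:
  closed(X, τ) = {∅, {x76}, {x78, x80}, {x76, x78, x80}, {x78, x79, x80}, {x76, x78, x79, x80}, {x76, x77, x78, x79, x80}}.
int(A) = ⋃ {U ∈ τ : U ⊆ A}. Opens contained in A: ∅, {x77}, {x77, x79}, {x77, x78, x79, x80}.
Taking the union of these: int(A) = {x77, x78, x79, x80}.
cl(A) = ⋂ {C closed : A ⊆ C}. Closed sets containing A: {x76, x77, x78, x79, x80}.
Intersecting these: cl(A) = {x76, x77, x78, x79, x80}.
∂A = cl(A) ∖ int(A) = {x76, x77, x78, x79, x80} ∖ {x77, x78, x79, x80} = {x76}.


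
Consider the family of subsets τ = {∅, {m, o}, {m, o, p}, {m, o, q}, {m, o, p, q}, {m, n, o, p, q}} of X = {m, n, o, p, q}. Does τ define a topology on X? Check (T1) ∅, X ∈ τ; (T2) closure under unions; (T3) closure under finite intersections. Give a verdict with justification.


τ IS a topology on X.

Axiom (T1): ∅ ∈ τ? Yes; X ∈ τ? Yes.
Axiom (T2/T3): check pairwise unions and intersections of members of τ.
All pairwise intersections and unions checked — each lies in τ. Therefore τ satisfies (T1), (T2), (T3): it IS a topology on X.


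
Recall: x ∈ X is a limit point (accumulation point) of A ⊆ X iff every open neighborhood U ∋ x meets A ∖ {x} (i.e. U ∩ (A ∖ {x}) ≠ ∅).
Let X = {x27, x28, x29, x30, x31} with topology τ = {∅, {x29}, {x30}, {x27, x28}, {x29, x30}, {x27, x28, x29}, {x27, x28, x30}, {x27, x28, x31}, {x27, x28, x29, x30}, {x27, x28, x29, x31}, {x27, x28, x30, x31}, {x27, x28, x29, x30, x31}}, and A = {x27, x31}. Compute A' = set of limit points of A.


A' = {x28, x31}

For each x ∈ X, list the open sets U ∈ τ with x ∈ U, then check whether U ∩ (A ∖ {x}) ≠ ∅ for every such U.
  x = x27: open {x27, x28} ∋ x has {x27, x28} ∩ (A ∖ {x27}) = ∅, so x is NOT a limit point.
  x = x28: opens ∋ x are {x27, x28}, {x27, x28, x29}, {x27, x28, x30}, {x27, x28, x31}, {x27, x28, x29, x30}, {x27, x28, x29, x31}, {x27, x28, x30, x31}, {x27, x28, x29, x30, x31}; each meets A ∖ {x28}, so x IS a limit point.
  x = x29: open {x29} ∋ x has {x29} ∩ (A ∖ {x29}) = ∅, so x is NOT a limit point.
  x = x30: open {x30} ∋ x has {x30} ∩ (A ∖ {x30}) = ∅, so x is NOT a limit point.
  x = x31: opens ∋ x are {x27, x28, x31}, {x27, x28, x29, x31}, {x27, x28, x30, x31}, {x27, x28, x29, x30, x31}; each meets A ∖ {x31}, so x IS a limit point.
Collecting: A' = {x28, x31}.


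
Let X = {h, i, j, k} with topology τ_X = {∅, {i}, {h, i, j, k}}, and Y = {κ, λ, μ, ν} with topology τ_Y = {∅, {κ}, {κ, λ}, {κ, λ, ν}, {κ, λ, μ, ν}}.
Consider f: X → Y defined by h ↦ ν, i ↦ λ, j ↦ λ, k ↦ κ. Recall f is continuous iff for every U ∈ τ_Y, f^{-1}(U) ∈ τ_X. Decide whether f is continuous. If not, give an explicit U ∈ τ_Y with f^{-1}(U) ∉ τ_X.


f is NOT continuous.

Compute f^{-1}(U) for each U ∈ τ_Y:
  U = ∅: f^{-1}(U) = ∅ ∈ τ_X ✓.
  U = {κ}: f^{-1}(U) = {k} ∉ τ_X ✗.
  U = {κ, λ}: f^{-1}(U) = {i, j, k} ∉ τ_X ✗.
  U = {κ, λ, ν}: f^{-1}(U) = {h, i, j, k} ∈ τ_X ✓.
  U = {κ, λ, μ, ν}: f^{-1}(U) = {h, i, j, k} ∈ τ_X ✓.
Found U = {κ} with f^{-1}(U) = {k} not in τ_X. Therefore f is NOT continuous.


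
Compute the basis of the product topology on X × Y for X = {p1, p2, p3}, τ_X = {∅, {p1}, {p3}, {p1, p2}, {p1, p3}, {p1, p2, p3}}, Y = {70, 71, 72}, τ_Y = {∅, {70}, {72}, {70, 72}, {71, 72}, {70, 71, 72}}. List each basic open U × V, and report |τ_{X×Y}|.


Basis B = {∅ × ∅, {p1} × {70}, {p1} × {72}, {p3} × {70}, {p3} × {72}, {p1} × {70, 72}, {p1, p2} × {70}, {p1, p3} × {70}, {p1} × {71, 72}, {p1, p2} × {72}, {p1, p3} × {72}, {p3} × {70, 72}, {p3} × {71, 72}, {p1} × {70, 71, 72}, {p1, p2, p3} × {70}, {p1, p2, p3} × {72}, {p3} × {70, 71, 72}, {p1, p2} × {70, 72}, {p1, p3} × {70, 72}, {p1, p2} × {71, 72}, {p1, p3} × {71, 72}, {p1, p2} × {70, 71, 72}, {p1, p3} × {70, 71, 72}, {p1, p2, p3} × {70, 72}, {p1, p2, p3} × {71, 72}, {p1, p2, p3} × {70, 71, 72}}; |τ_{X×Y}| = 108.

Enumerate products U × V with U ∈ τ_X, V ∈ τ_Y (deduplicated):
  ∅ × ∅ = {} (∅)
  {p1} × {70} = {(p1,70)}
  {p1} × {72} = {(p1,72)}
  {p3} × {70} = {(p3,70)}
  {p3} × {72} = {(p3,72)}
  {p1} × {70, 72} = {(p1,70), (p1,72)}
  {p1, p2} × {70} = {(p1,70), (p2,70)}
  {p1, p3} × {70} = {(p1,70), (p3,70)}
  {p1} × {71, 72} = {(p1,71), (p1,72)}
  {p1, p2} × {72} = {(p1,72), (p2,72)}
  {p1, p3} × {72} = {(p1,72), (p3,72)}
  {p3} × {70, 72} = {(p3,70), (p3,72)}
  {p3} × {71, 72} = {(p3,71), (p3,72)}
  {p1} × {70, 71, 72} = {(p1,70), (p1,71), (p1,72)}
  {p1, p2, p3} × {70} = {(p1,70), (p2,70), (p3,70)}
  {p1, p2, p3} × {72} = {(p1,72), (p2,72), (p3,72)}
  {p3} × {70, 71, 72} = {(p3,70), (p3,71), (p3,72)}
  {p1, p2} × {70, 72} = {(p1,70), (p1,72), (p2,70), (p2,72)}
  {p1, p3} × {70, 72} = {(p1,70), (p1,72), (p3,70), (p3,72)}
  {p1, p2} × {71, 72} = {(p1,71), (p1,72), (p2,71), (p2,72)}
  {p1, p3} × {71, 72} = {(p1,71), (p1,72), (p3,71), (p3,72)}
  {p1, p2} × {70, 71, 72} = {(p1,70), (p1,71), (p1,72), (p2,70), (p2,71), (p2,72)}
  {p1, p3} × {70, 71, 72} = {(p1,70), (p1,71), (p1,72), (p3,70), (p3,71), (p3,72)}
  {p1, p2, p3} × {70, 72} = {(p1,70), (p1,72), (p2,70), (p2,72), (p3,70), (p3,72)}
  {p1, p2, p3} × {71, 72} = {(p1,71), (p1,72), (p2,71), (p2,72), (p3,71), (p3,72)}
  {p1, p2, p3} × {70, 71, 72} = {(p1,70), (p1,71), (p1,72), (p2,70), (p2,71), (p2,72), (p3,70), (p3,71), (p3,72)}
These 26 distinct sets form the basis B.
Close under arbitrary unions to get τ_{X×Y}; counting gives |τ_{X×Y}| = 108.


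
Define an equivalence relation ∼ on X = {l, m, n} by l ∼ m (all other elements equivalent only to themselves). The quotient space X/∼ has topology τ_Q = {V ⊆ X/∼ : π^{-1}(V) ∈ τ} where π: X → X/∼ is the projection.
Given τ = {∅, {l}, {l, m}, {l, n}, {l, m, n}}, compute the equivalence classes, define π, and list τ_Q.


X/∼ = {[l=m], [n]}; |τ_Q| = 3.

Equivalence classes: [l=m], [n].
Quotient map π: X → X/∼ sends l ↦ [l=m], m ↦ [l=m], n ↦ [n].
For each subset V ⊆ X/∼, compute π^{-1}(V) ⊆ X and check whether π^{-1}(V) ∈ τ. V is open in τ_Q iff π^{-1}(V) ∈ τ.
  V = {}: π^{-1}(V) = ∅ ∈ τ ✓.
  V = {[l=m]}: π^{-1}(V) = {l, m} ∈ τ ✓.
  V = {[n]}: π^{-1}(V) = {n} ∉ τ ✗.
  V = {[l=m], [n]}: π^{-1}(V) = {l, m, n} ∈ τ ✓.
Open sets in the quotient: τ_Q = {{}, {[l=m]}, {[l=m], [n]}} (3 elements).


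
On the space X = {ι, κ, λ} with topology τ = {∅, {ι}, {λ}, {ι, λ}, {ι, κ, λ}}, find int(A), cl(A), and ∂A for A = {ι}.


int(A) = {ι}, cl(A) = {ι, κ}, ∂A = {κ}.

Closed sets in (X, τ) are complements of opens:
  closed(X, τ) = {∅, {κ}, {ι, κ}, {κ, λ}, {ι, κ, λ}}.
int(A) = ⋃ {U ∈ τ : U ⊆ A}. Opens contained in A: ∅, {ι}.
Taking the union of these: int(A) = {ι}.
cl(A) = ⋂ {C closed : A ⊆ C}. Closed sets containing A: {ι, κ}, {ι, κ, λ}.
Intersecting these: cl(A) = {ι, κ}.
∂A = cl(A) ∖ int(A) = {ι, κ} ∖ {ι} = {κ}.


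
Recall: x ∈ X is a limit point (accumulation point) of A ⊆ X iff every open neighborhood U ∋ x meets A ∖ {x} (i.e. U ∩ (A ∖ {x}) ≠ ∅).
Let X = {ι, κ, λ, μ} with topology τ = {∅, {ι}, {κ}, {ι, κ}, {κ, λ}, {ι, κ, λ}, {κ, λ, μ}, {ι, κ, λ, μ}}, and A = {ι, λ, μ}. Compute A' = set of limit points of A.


A' = {μ}

For each x ∈ X, list the open sets U ∈ τ with x ∈ U, then check whether U ∩ (A ∖ {x}) ≠ ∅ for every such U.
  x = ι: open {ι} ∋ x has {ι} ∩ (A ∖ {ι}) = ∅, so x is NOT a limit point.
  x = κ: open {κ} ∋ x has {κ} ∩ (A ∖ {κ}) = ∅, so x is NOT a limit point.
  x = λ: open {κ, λ} ∋ x has {κ, λ} ∩ (A ∖ {λ}) = ∅, so x is NOT a limit point.
  x = μ: opens ∋ x are {κ, λ, μ}, {ι, κ, λ, μ}; each meets A ∖ {μ}, so x IS a limit point.
Collecting: A' = {μ}.


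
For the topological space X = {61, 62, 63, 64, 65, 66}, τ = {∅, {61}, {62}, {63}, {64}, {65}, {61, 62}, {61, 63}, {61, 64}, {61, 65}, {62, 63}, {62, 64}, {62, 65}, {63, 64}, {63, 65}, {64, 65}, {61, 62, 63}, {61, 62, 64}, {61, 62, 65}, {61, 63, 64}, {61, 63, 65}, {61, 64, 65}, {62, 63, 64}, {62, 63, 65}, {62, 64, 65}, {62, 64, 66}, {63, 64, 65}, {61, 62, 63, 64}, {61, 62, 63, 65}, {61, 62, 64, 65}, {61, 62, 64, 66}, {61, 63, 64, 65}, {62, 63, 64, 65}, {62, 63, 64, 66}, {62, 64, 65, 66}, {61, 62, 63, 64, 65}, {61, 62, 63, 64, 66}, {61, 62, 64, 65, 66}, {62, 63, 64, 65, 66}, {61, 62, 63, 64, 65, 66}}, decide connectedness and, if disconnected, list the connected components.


(X, τ) is disconnected; components = [{61}, {63}, {65}, {62, 64, 66}].

Find clopen sets (U ∈ τ with X ∖ U ∈ τ):
  U = ∅, X ∖ U = {61, 62, 63, 64, 65, 66} — both open, so U is clopen.
  U = {61}, X ∖ U = {62, 63, 64, 65, 66} — both open, so U is clopen.
  U = {63}, X ∖ U = {61, 62, 64, 65, 66} — both open, so U is clopen.
  U = {65}, X ∖ U = {61, 62, 63, 64, 66} — both open, so U is clopen.
  U = {61, 63}, X ∖ U = {62, 64, 65, 66} — both open, so U is clopen.
  U = {61, 65}, X ∖ U = {62, 63, 64, 66} — both open, so U is clopen.
  U = {63, 65}, X ∖ U = {61, 62, 64, 66} — both open, so U is clopen.
  U = {61, 63, 65}, X ∖ U = {62, 64, 66} — both open, so U is clopen.
  U = {62, 64, 66}, X ∖ U = {61, 63, 65} — both open, so U is clopen.
  U = {61, 62, 64, 66}, X ∖ U = {63, 65} — both open, so U is clopen.
  U = {62, 63, 64, 66}, X ∖ U = {61, 65} — both open, so U is clopen.
  U = {62, 64, 65, 66}, X ∖ U = {61, 63} — both open, so U is clopen.
  U = {61, 62, 63, 64, 66}, X ∖ U = {65} — both open, so U is clopen.
  U = {61, 62, 64, 65, 66}, X ∖ U = {63} — both open, so U is clopen.
  U = {62, 63, 64, 65, 66}, X ∖ U = {61} — both open, so U is clopen.
  U = {61, 62, 63, 64, 65, 66}, X ∖ U = ∅ — both open, so U is clopen.
Nontrivial clopen(s) exist: e.g. {62, 63, 64, 65, 66}. So (X, τ) is disconnected.
Compute connected components by grouping points that agree on all clopens:
  component: {61}
  component: {63}
  component: {65}
  component: {62, 64, 66}


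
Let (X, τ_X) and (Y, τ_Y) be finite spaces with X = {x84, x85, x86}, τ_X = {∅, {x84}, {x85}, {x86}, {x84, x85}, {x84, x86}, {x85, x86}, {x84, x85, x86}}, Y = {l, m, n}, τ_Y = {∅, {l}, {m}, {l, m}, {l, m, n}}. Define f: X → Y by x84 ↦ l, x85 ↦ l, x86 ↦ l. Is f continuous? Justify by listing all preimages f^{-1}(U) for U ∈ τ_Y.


f IS continuous.

Compute f^{-1}(U) for each U ∈ τ_Y:
  U = ∅: f^{-1}(U) = ∅ ∈ τ_X ✓.
  U = {l}: f^{-1}(U) = {x84, x85, x86} ∈ τ_X ✓.
  U = {m}: f^{-1}(U) = ∅ ∈ τ_X ✓.
  U = {l, m}: f^{-1}(U) = {x84, x85, x86} ∈ τ_X ✓.
  U = {l, m, n}: f^{-1}(U) = {x84, x85, x86} ∈ τ_X ✓.
Every preimage lies in τ_X, so f IS continuous.


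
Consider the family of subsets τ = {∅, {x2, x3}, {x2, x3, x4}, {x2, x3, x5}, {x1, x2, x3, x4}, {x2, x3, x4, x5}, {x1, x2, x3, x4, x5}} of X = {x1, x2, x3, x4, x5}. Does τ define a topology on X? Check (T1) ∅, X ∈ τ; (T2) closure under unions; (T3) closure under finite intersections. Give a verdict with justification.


τ IS a topology on X.

Axiom (T1): ∅ ∈ τ? Yes; X ∈ τ? Yes.
Axiom (T2/T3): check pairwise unions and intersections of members of τ.
All pairwise intersections and unions checked — each lies in τ. Therefore τ satisfies (T1), (T2), (T3): it IS a topology on X.


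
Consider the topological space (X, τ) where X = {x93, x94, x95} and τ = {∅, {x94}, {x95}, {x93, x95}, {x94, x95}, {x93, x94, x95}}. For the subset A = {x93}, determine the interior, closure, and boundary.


int(A) = ∅, cl(A) = {x93}, ∂A = {x93}.

Closed sets in (X, τ) are complements of opens:
  closed(X, τ) = {∅, {x93}, {x94}, {x93, x94}, {x93, x95}, {x93, x94, x95}}.
int(A) = ⋃ {U ∈ τ : U ⊆ A}. Opens contained in A: ∅.
Taking the union of these: int(A) = ∅.
cl(A) = ⋂ {C closed : A ⊆ C}. Closed sets containing A: {x93}, {x93, x94}, {x93, x95}, {x93, x94, x95}.
Intersecting these: cl(A) = {x93}.
∂A = cl(A) ∖ int(A) = {x93} ∖ ∅ = {x93}.


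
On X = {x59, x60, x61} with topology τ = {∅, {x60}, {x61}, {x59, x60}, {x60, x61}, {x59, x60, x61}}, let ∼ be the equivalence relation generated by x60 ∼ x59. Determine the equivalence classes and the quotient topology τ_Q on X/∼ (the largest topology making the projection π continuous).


X/∼ = {[x59=x60], [x61]}; |τ_Q| = 4.

Equivalence classes: [x59=x60], [x61].
Quotient map π: X → X/∼ sends x59 ↦ [x59=x60], x60 ↦ [x59=x60], x61 ↦ [x61].
For each subset V ⊆ X/∼, compute π^{-1}(V) ⊆ X and check whether π^{-1}(V) ∈ τ. V is open in τ_Q iff π^{-1}(V) ∈ τ.
  V = {}: π^{-1}(V) = ∅ ∈ τ ✓.
  V = {[x59=x60]}: π^{-1}(V) = {x59, x60} ∈ τ ✓.
  V = {[x61]}: π^{-1}(V) = {x61} ∈ τ ✓.
  V = {[x59=x60], [x61]}: π^{-1}(V) = {x59, x60, x61} ∈ τ ✓.
Open sets in the quotient: τ_Q = {{}, {[x59=x60]}, {[x61]}, {[x59=x60], [x61]}} (4 elements).


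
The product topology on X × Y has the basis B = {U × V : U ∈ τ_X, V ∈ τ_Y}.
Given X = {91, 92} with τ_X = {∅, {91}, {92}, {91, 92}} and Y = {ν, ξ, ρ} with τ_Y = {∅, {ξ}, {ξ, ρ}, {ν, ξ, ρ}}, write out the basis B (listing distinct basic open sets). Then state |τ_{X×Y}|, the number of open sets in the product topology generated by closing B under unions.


Basis B = {∅ × ∅, {91} × {ξ}, {92} × {ξ}, {91} × {ξ, ρ}, {91, 92} × {ξ}, {92} × {ξ, ρ}, {91} × {ν, ξ, ρ}, {92} × {ν, ξ, ρ}, {91, 92} × {ξ, ρ}, {91, 92} × {ν, ξ, ρ}}; |τ_{X×Y}| = 16.

Enumerate products U × V with U ∈ τ_X, V ∈ τ_Y (deduplicated):
  ∅ × ∅ = {} (∅)
  {91} × {ξ} = {(91,ξ)}
  {92} × {ξ} = {(92,ξ)}
  {91} × {ξ, ρ} = {(91,ξ), (91,ρ)}
  {91, 92} × {ξ} = {(91,ξ), (92,ξ)}
  {92} × {ξ, ρ} = {(92,ξ), (92,ρ)}
  {91} × {ν, ξ, ρ} = {(91,ν), (91,ξ), (91,ρ)}
  {92} × {ν, ξ, ρ} = {(92,ν), (92,ξ), (92,ρ)}
  {91, 92} × {ξ, ρ} = {(91,ξ), (91,ρ), (92,ξ), (92,ρ)}
  {91, 92} × {ν, ξ, ρ} = {(91,ν), (91,ξ), (91,ρ), (92,ν), (92,ξ), (92,ρ)}
These 10 distinct sets form the basis B.
Close under arbitrary unions to get τ_{X×Y}; counting gives |τ_{X×Y}| = 16.


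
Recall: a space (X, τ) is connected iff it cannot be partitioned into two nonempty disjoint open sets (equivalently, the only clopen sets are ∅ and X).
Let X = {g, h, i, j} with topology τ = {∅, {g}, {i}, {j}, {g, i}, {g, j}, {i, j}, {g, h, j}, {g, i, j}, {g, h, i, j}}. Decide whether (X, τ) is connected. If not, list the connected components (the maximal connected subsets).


(X, τ) is disconnected; components = [{i}, {g, h, j}].

Find clopen sets (U ∈ τ with X ∖ U ∈ τ):
  U = ∅, X ∖ U = {g, h, i, j} — both open, so U is clopen.
  U = {i}, X ∖ U = {g, h, j} — both open, so U is clopen.
  U = {g, h, j}, X ∖ U = {i} — both open, so U is clopen.
  U = {g, h, i, j}, X ∖ U = ∅ — both open, so U is clopen.
Nontrivial clopen(s) exist: e.g. {i}. So (X, τ) is disconnected.
Compute connected components by grouping points that agree on all clopens:
  component: {i}
  component: {g, h, j}


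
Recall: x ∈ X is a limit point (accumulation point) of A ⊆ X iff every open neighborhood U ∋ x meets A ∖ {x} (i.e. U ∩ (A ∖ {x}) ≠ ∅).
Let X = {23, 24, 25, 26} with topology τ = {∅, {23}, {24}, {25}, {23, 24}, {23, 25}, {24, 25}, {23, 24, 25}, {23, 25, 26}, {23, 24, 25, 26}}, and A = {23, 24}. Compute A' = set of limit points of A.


A' = {26}

For each x ∈ X, list the open sets U ∈ τ with x ∈ U, then check whether U ∩ (A ∖ {x}) ≠ ∅ for every such U.
  x = 23: open {23} ∋ x has {23} ∩ (A ∖ {23}) = ∅, so x is NOT a limit point.
  x = 24: open {24} ∋ x has {24} ∩ (A ∖ {24}) = ∅, so x is NOT a limit point.
  x = 25: open {25} ∋ x has {25} ∩ (A ∖ {25}) = ∅, so x is NOT a limit point.
  x = 26: opens ∋ x are {23, 25, 26}, {23, 24, 25, 26}; each meets A ∖ {26}, so x IS a limit point.
Collecting: A' = {26}.


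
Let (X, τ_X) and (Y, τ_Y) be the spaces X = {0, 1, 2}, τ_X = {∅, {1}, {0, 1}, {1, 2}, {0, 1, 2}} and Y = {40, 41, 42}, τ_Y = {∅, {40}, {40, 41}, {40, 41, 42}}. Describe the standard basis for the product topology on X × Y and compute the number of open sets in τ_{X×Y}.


Basis B = {∅ × ∅, {1} × {40}, {0, 1} × {40}, {1} × {40, 41}, {1, 2} × {40}, {0, 1, 2} × {40}, {1} × {40, 41, 42}, {0, 1} × {40, 41}, {1, 2} × {40, 41}, {0, 1} × {40, 41, 42}, {0, 1, 2} × {40, 41}, {1, 2} × {40, 41, 42}, {0, 1, 2} × {40, 41, 42}}; |τ_{X×Y}| = 30.

Enumerate products U × V with U ∈ τ_X, V ∈ τ_Y (deduplicated):
  ∅ × ∅ = {} (∅)
  {1} × {40} = {(1,40)}
  {0, 1} × {40} = {(0,40), (1,40)}
  {1} × {40, 41} = {(1,40), (1,41)}
  {1, 2} × {40} = {(1,40), (2,40)}
  {0, 1, 2} × {40} = {(0,40), (1,40), (2,40)}
  {1} × {40, 41, 42} = {(1,40), (1,41), (1,42)}
  {0, 1} × {40, 41} = {(0,40), (0,41), (1,40), (1,41)}
  {1, 2} × {40, 41} = {(1,40), (1,41), (2,40), (2,41)}
  {0, 1} × {40, 41, 42} = {(0,40), (0,41), (0,42), (1,40), (1,41), (1,42)}
  {0, 1, 2} × {40, 41} = {(0,40), (0,41), (1,40), (1,41), (2,40), (2,41)}
  {1, 2} × {40, 41, 42} = {(1,40), (1,41), (1,42), (2,40), (2,41), (2,42)}
  {0, 1, 2} × {40, 41, 42} = {(0,40), (0,41), (0,42), (1,40), (1,41), (1,42), (2,40), (2,41), (2,42)}
These 13 distinct sets form the basis B.
Close under arbitrary unions to get τ_{X×Y}; counting gives |τ_{X×Y}| = 30.


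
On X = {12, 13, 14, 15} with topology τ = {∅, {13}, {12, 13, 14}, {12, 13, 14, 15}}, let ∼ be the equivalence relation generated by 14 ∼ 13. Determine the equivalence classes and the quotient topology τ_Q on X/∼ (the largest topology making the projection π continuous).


X/∼ = {[12], [13=14], [15]}; |τ_Q| = 3.

Equivalence classes: [12], [13=14], [15].
Quotient map π: X → X/∼ sends 12 ↦ [12], 13 ↦ [13=14], 14 ↦ [13=14], 15 ↦ [15].
For each subset V ⊆ X/∼, compute π^{-1}(V) ⊆ X and check whether π^{-1}(V) ∈ τ. V is open in τ_Q iff π^{-1}(V) ∈ τ.
  V = {}: π^{-1}(V) = ∅ ∈ τ ✓.
  V = {[12]}: π^{-1}(V) = {12} ∉ τ ✗.
  V = {[13=14]}: π^{-1}(V) = {13, 14} ∉ τ ✗.
  V = {[12], [13=14]}: π^{-1}(V) = {12, 13, 14} ∈ τ ✓.
  V = {[15]}: π^{-1}(V) = {15} ∉ τ ✗.
  V = {[12], [15]}: π^{-1}(V) = {12, 15} ∉ τ ✗.
  V = {[13=14], [15]}: π^{-1}(V) = {13, 14, 15} ∉ τ ✗.
  V = {[12], [13=14], [15]}: π^{-1}(V) = {12, 13, 14, 15} ∈ τ ✓.
Open sets in the quotient: τ_Q = {{}, {[12], [13=14]}, {[12], [13=14], [15]}} (3 elements).


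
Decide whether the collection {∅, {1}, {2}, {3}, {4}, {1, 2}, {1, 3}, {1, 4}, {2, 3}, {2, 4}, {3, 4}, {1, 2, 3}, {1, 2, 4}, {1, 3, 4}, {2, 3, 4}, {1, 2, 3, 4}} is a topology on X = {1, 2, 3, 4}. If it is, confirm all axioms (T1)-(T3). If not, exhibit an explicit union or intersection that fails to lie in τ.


τ IS a topology on X.

Axiom (T1): ∅ ∈ τ? Yes; X ∈ τ? Yes.
Axiom (T2/T3): check pairwise unions and intersections of members of τ.
All pairwise intersections and unions checked — each lies in τ. Therefore τ satisfies (T1), (T2), (T3): it IS a topology on X.


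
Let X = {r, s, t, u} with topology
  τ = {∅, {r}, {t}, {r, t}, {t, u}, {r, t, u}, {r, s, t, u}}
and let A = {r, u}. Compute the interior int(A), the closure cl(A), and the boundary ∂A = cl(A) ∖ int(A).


int(A) = {r}, cl(A) = {r, s, u}, ∂A = {s, u}.

Closed sets in (X, τ) are complements of opens:
  closed(X, τ) = {∅, {s}, {r, s}, {s, u}, {r, s, u}, {s, t, u}, {r, s, t, u}}.
int(A) = ⋃ {U ∈ τ : U ⊆ A}. Opens contained in A: ∅, {r}.
Taking the union of these: int(A) = {r}.
cl(A) = ⋂ {C closed : A ⊆ C}. Closed sets containing A: {r, s, u}, {r, s, t, u}.
Intersecting these: cl(A) = {r, s, u}.
∂A = cl(A) ∖ int(A) = {r, s, u} ∖ {r} = {s, u}.


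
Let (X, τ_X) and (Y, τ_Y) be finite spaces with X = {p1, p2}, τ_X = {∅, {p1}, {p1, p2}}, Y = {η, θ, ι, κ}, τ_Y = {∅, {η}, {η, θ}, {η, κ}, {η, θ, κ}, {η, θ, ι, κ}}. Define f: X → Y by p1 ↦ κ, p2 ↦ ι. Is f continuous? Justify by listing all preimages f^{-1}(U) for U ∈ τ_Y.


f IS continuous.

Compute f^{-1}(U) for each U ∈ τ_Y:
  U = ∅: f^{-1}(U) = ∅ ∈ τ_X ✓.
  U = {η}: f^{-1}(U) = ∅ ∈ τ_X ✓.
  U = {η, θ}: f^{-1}(U) = ∅ ∈ τ_X ✓.
  U = {η, κ}: f^{-1}(U) = {p1} ∈ τ_X ✓.
  U = {η, θ, κ}: f^{-1}(U) = {p1} ∈ τ_X ✓.
  U = {η, θ, ι, κ}: f^{-1}(U) = {p1, p2} ∈ τ_X ✓.
Every preimage lies in τ_X, so f IS continuous.


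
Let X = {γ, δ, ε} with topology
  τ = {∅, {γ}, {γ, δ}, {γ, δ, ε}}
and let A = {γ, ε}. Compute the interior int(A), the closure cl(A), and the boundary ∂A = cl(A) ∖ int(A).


int(A) = {γ}, cl(A) = {γ, δ, ε}, ∂A = {δ, ε}.

Closed sets in (X, τ) are complements of opens:
  closed(X, τ) = {∅, {ε}, {δ, ε}, {γ, δ, ε}}.
int(A) = ⋃ {U ∈ τ : U ⊆ A}. Opens contained in A: ∅, {γ}.
Taking the union of these: int(A) = {γ}.
cl(A) = ⋂ {C closed : A ⊆ C}. Closed sets containing A: {γ, δ, ε}.
Intersecting these: cl(A) = {γ, δ, ε}.
∂A = cl(A) ∖ int(A) = {γ, δ, ε} ∖ {γ} = {δ, ε}.


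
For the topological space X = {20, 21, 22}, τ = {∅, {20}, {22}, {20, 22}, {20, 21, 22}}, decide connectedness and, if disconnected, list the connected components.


(X, τ) is connected.

Find clopen sets (U ∈ τ with X ∖ U ∈ τ):
  U = ∅, X ∖ U = {20, 21, 22} — both open, so U is clopen.
  U = {20, 21, 22}, X ∖ U = ∅ — both open, so U is clopen.
Only trivial clopens (∅ and X) exist, so (X, τ) is connected.
Compute connected components by grouping points that agree on all clopens:
  component: {20, 21, 22}


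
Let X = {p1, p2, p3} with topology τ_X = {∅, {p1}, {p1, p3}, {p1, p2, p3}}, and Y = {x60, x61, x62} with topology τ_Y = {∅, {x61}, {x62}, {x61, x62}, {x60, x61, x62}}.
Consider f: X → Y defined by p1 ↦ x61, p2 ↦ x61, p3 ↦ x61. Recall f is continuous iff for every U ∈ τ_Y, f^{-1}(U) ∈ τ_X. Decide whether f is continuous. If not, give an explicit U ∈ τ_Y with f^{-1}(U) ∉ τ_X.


f IS continuous.

Compute f^{-1}(U) for each U ∈ τ_Y:
  U = ∅: f^{-1}(U) = ∅ ∈ τ_X ✓.
  U = {x61}: f^{-1}(U) = {p1, p2, p3} ∈ τ_X ✓.
  U = {x62}: f^{-1}(U) = ∅ ∈ τ_X ✓.
  U = {x61, x62}: f^{-1}(U) = {p1, p2, p3} ∈ τ_X ✓.
  U = {x60, x61, x62}: f^{-1}(U) = {p1, p2, p3} ∈ τ_X ✓.
Every preimage lies in τ_X, so f IS continuous.


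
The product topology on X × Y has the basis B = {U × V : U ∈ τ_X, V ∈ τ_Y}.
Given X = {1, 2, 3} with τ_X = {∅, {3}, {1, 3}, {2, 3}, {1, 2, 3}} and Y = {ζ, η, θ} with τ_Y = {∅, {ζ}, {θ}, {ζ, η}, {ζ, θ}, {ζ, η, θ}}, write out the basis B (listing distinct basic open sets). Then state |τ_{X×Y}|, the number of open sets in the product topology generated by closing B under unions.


Basis B = {∅ × ∅, {3} × {ζ}, {3} × {θ}, {1, 3} × {ζ}, {1, 3} × {θ}, {2, 3} × {ζ}, {2, 3} × {θ}, {3} × {ζ, η}, {3} × {ζ, θ}, {1, 2, 3} × {ζ}, {1, 2, 3} × {θ}, {3} × {ζ, η, θ}, {1, 3} × {ζ, η}, {1, 3} × {ζ, θ}, {2, 3} × {ζ, η}, {2, 3} × {ζ, θ}, {1, 3} × {ζ, η, θ}, {1, 2, 3} × {ζ, η}, {1, 2, 3} × {ζ, θ}, {2, 3} × {ζ, η, θ}, {1, 2, 3} × {ζ, η, θ}}; |τ_{X×Y}| = 70.

Enumerate products U × V with U ∈ τ_X, V ∈ τ_Y (deduplicated):
  ∅ × ∅ = {} (∅)
  {3} × {ζ} = {(3,ζ)}
  {3} × {θ} = {(3,θ)}
  {1, 3} × {ζ} = {(1,ζ), (3,ζ)}
  {1, 3} × {θ} = {(1,θ), (3,θ)}
  {2, 3} × {ζ} = {(2,ζ), (3,ζ)}
  {2, 3} × {θ} = {(2,θ), (3,θ)}
  {3} × {ζ, η} = {(3,ζ), (3,η)}
  {3} × {ζ, θ} = {(3,ζ), (3,θ)}
  {1, 2, 3} × {ζ} = {(1,ζ), (2,ζ), (3,ζ)}
  {1, 2, 3} × {θ} = {(1,θ), (2,θ), (3,θ)}
  {3} × {ζ, η, θ} = {(3,ζ), (3,η), (3,θ)}
  {1, 3} × {ζ, η} = {(1,ζ), (1,η), (3,ζ), (3,η)}
  {1, 3} × {ζ, θ} = {(1,ζ), (1,θ), (3,ζ), (3,θ)}
  {2, 3} × {ζ, η} = {(2,ζ), (2,η), (3,ζ), (3,η)}
  {2, 3} × {ζ, θ} = {(2,ζ), (2,θ), (3,ζ), (3,θ)}
  {1, 3} × {ζ, η, θ} = {(1,ζ), (1,η), (1,θ), (3,ζ), (3,η), (3,θ)}
  {1, 2, 3} × {ζ, η} = {(1,ζ), (1,η), (2,ζ), (2,η), (3,ζ), (3,η)}
  {1, 2, 3} × {ζ, θ} = {(1,ζ), (1,θ), (2,ζ), (2,θ), (3,ζ), (3,θ)}
  {2, 3} × {ζ, η, θ} = {(2,ζ), (2,η), (2,θ), (3,ζ), (3,η), (3,θ)}
  {1, 2, 3} × {ζ, η, θ} = {(1,ζ), (1,η), (1,θ), (2,ζ), (2,η), (2,θ), (3,ζ), (3,η), (3,θ)}
These 21 distinct sets form the basis B.
Close under arbitrary unions to get τ_{X×Y}; counting gives |τ_{X×Y}| = 70.


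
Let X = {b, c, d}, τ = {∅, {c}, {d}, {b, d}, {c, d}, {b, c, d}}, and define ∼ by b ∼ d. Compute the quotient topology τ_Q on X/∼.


X/∼ = {[b=d], [c]}; |τ_Q| = 4.

Equivalence classes: [b=d], [c].
Quotient map π: X → X/∼ sends b ↦ [b=d], c ↦ [c], d ↦ [b=d].
For each subset V ⊆ X/∼, compute π^{-1}(V) ⊆ X and check whether π^{-1}(V) ∈ τ. V is open in τ_Q iff π^{-1}(V) ∈ τ.
  V = {}: π^{-1}(V) = ∅ ∈ τ ✓.
  V = {[b=d]}: π^{-1}(V) = {b, d} ∈ τ ✓.
  V = {[c]}: π^{-1}(V) = {c} ∈ τ ✓.
  V = {[b=d], [c]}: π^{-1}(V) = {b, c, d} ∈ τ ✓.
Open sets in the quotient: τ_Q = {{}, {[b=d]}, {[c]}, {[b=d], [c]}} (4 elements).


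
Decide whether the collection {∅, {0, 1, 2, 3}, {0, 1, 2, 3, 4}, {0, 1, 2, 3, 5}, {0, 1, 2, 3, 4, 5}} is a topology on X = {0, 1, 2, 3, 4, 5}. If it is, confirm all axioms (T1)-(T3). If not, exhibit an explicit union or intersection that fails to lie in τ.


τ IS a topology on X.

Axiom (T1): ∅ ∈ τ? Yes; X ∈ τ? Yes.
Axiom (T2/T3): check pairwise unions and intersections of members of τ.
All pairwise intersections and unions checked — each lies in τ. Therefore τ satisfies (T1), (T2), (T3): it IS a topology on X.


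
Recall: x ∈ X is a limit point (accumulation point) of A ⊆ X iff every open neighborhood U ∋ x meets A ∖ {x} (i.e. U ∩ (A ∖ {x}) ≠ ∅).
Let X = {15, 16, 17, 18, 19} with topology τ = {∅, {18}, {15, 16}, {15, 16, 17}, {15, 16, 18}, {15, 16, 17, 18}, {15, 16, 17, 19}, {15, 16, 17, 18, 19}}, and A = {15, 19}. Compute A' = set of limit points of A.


A' = {16, 17, 19}

For each x ∈ X, list the open sets U ∈ τ with x ∈ U, then check whether U ∩ (A ∖ {x}) ≠ ∅ for every such U.
  x = 15: open {15, 16} ∋ x has {15, 16} ∩ (A ∖ {15}) = ∅, so x is NOT a limit point.
  x = 16: opens ∋ x are {15, 16}, {15, 16, 17}, {15, 16, 18}, {15, 16, 17, 18}, {15, 16, 17, 19}, {15, 16, 17, 18, 19}; each meets A ∖ {16}, so x IS a limit point.
  x = 17: opens ∋ x are {15, 16, 17}, {15, 16, 17, 18}, {15, 16, 17, 19}, {15, 16, 17, 18, 19}; each meets A ∖ {17}, so x IS a limit point.
  x = 18: open {18} ∋ x has {18} ∩ (A ∖ {18}) = ∅, so x is NOT a limit point.
  x = 19: opens ∋ x are {15, 16, 17, 19}, {15, 16, 17, 18, 19}; each meets A ∖ {19}, so x IS a limit point.
Collecting: A' = {16, 17, 19}.


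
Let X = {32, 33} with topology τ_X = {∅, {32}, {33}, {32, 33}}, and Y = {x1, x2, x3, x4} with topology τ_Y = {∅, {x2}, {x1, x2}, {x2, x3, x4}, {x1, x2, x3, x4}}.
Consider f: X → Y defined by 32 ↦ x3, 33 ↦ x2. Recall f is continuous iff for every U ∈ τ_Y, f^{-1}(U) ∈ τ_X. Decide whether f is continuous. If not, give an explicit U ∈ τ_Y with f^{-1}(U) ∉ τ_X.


f IS continuous.

Compute f^{-1}(U) for each U ∈ τ_Y:
  U = ∅: f^{-1}(U) = ∅ ∈ τ_X ✓.
  U = {x2}: f^{-1}(U) = {33} ∈ τ_X ✓.
  U = {x1, x2}: f^{-1}(U) = {33} ∈ τ_X ✓.
  U = {x2, x3, x4}: f^{-1}(U) = {32, 33} ∈ τ_X ✓.
  U = {x1, x2, x3, x4}: f^{-1}(U) = {32, 33} ∈ τ_X ✓.
Every preimage lies in τ_X, so f IS continuous.


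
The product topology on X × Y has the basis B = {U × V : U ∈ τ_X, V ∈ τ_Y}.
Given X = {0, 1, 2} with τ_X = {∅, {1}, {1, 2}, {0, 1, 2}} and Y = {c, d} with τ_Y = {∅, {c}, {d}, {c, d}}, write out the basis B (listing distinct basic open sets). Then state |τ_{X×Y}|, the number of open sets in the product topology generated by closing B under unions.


Basis B = {∅ × ∅, {1} × {c}, {1} × {d}, {1} × {c, d}, {1, 2} × {c}, {1, 2} × {d}, {0, 1, 2} × {c}, {0, 1, 2} × {d}, {1, 2} × {c, d}, {0, 1, 2} × {c, d}}; |τ_{X×Y}| = 16.

Enumerate products U × V with U ∈ τ_X, V ∈ τ_Y (deduplicated):
  ∅ × ∅ = {} (∅)
  {1} × {c} = {(1,c)}
  {1} × {d} = {(1,d)}
  {1} × {c, d} = {(1,c), (1,d)}
  {1, 2} × {c} = {(1,c), (2,c)}
  {1, 2} × {d} = {(1,d), (2,d)}
  {0, 1, 2} × {c} = {(0,c), (1,c), (2,c)}
  {0, 1, 2} × {d} = {(0,d), (1,d), (2,d)}
  {1, 2} × {c, d} = {(1,c), (1,d), (2,c), (2,d)}
  {0, 1, 2} × {c, d} = {(0,c), (0,d), (1,c), (1,d), (2,c), (2,d)}
These 10 distinct sets form the basis B.
Close under arbitrary unions to get τ_{X×Y}; counting gives |τ_{X×Y}| = 16.


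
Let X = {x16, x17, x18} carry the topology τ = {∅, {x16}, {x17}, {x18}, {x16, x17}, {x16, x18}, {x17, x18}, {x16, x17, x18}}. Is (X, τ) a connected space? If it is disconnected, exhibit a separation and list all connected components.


(X, τ) is disconnected; components = [{x16}, {x17}, {x18}].

Find clopen sets (U ∈ τ with X ∖ U ∈ τ):
  U = ∅, X ∖ U = {x16, x17, x18} — both open, so U is clopen.
  U = {x16}, X ∖ U = {x17, x18} — both open, so U is clopen.
  U = {x17}, X ∖ U = {x16, x18} — both open, so U is clopen.
  U = {x18}, X ∖ U = {x16, x17} — both open, so U is clopen.
  U = {x16, x17}, X ∖ U = {x18} — both open, so U is clopen.
  U = {x16, x18}, X ∖ U = {x17} — both open, so U is clopen.
  U = {x17, x18}, X ∖ U = {x16} — both open, so U is clopen.
  U = {x16, x17, x18}, X ∖ U = ∅ — both open, so U is clopen.
Nontrivial clopen(s) exist: e.g. {x18}. So (X, τ) is disconnected.
Compute connected components by grouping points that agree on all clopens:
  component: {x16}
  component: {x17}
  component: {x18}


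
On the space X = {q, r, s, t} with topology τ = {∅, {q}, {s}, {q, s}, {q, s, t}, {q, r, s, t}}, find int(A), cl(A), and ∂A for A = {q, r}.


int(A) = {q}, cl(A) = {q, r, t}, ∂A = {r, t}.

Closed sets in (X, τ) are complements of opens:
  closed(X, τ) = {∅, {r}, {r, t}, {q, r, t}, {r, s, t}, {q, r, s, t}}.
int(A) = ⋃ {U ∈ τ : U ⊆ A}. Opens contained in A: ∅, {q}.
Taking the union of these: int(A) = {q}.
cl(A) = ⋂ {C closed : A ⊆ C}. Closed sets containing A: {q, r, t}, {q, r, s, t}.
Intersecting these: cl(A) = {q, r, t}.
∂A = cl(A) ∖ int(A) = {q, r, t} ∖ {q} = {r, t}.


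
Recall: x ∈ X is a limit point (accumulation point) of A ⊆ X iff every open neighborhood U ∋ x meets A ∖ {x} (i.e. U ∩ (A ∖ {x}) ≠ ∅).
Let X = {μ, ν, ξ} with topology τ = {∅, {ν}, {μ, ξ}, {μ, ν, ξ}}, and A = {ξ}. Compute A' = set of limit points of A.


A' = {μ}

For each x ∈ X, list the open sets U ∈ τ with x ∈ U, then check whether U ∩ (A ∖ {x}) ≠ ∅ for every such U.
  x = μ: opens ∋ x are {μ, ξ}, {μ, ν, ξ}; each meets A ∖ {μ}, so x IS a limit point.
  x = ν: open {ν} ∋ x has {ν} ∩ (A ∖ {ν}) = ∅, so x is NOT a limit point.
  x = ξ: open {μ, ξ} ∋ x has {μ, ξ} ∩ (A ∖ {ξ}) = ∅, so x is NOT a limit point.
Collecting: A' = {μ}.


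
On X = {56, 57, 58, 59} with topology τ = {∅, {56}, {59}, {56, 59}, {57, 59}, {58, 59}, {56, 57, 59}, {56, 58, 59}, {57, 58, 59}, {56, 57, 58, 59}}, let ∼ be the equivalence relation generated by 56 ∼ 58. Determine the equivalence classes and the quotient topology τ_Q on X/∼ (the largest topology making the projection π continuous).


X/∼ = {[56=58], [57], [59]}; |τ_Q| = 5.

Equivalence classes: [56=58], [57], [59].
Quotient map π: X → X/∼ sends 56 ↦ [56=58], 57 ↦ [57], 58 ↦ [56=58], 59 ↦ [59].
For each subset V ⊆ X/∼, compute π^{-1}(V) ⊆ X and check whether π^{-1}(V) ∈ τ. V is open in τ_Q iff π^{-1}(V) ∈ τ.
  V = {}: π^{-1}(V) = ∅ ∈ τ ✓.
  V = {[56=58]}: π^{-1}(V) = {56, 58} ∉ τ ✗.
  V = {[57]}: π^{-1}(V) = {57} ∉ τ ✗.
  V = {[56=58], [57]}: π^{-1}(V) = {56, 57, 58} ∉ τ ✗.
  V = {[59]}: π^{-1}(V) = {59} ∈ τ ✓.
  V = {[56=58], [59]}: π^{-1}(V) = {56, 58, 59} ∈ τ ✓.
  V = {[57], [59]}: π^{-1}(V) = {57, 59} ∈ τ ✓.
  V = {[56=58], [57], [59]}: π^{-1}(V) = {56, 57, 58, 59} ∈ τ ✓.
Open sets in the quotient: τ_Q = {{}, {[59]}, {[56=58], [59]}, {[57], [59]}, {[56=58], [57], [59]}} (5 elements).


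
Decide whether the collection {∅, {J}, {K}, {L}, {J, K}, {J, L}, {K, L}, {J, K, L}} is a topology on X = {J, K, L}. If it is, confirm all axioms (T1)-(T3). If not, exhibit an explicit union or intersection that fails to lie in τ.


τ IS a topology on X.

Axiom (T1): ∅ ∈ τ? Yes; X ∈ τ? Yes.
Axiom (T2/T3): check pairwise unions and intersections of members of τ.
All pairwise intersections and unions checked — each lies in τ. Therefore τ satisfies (T1), (T2), (T3): it IS a topology on X.


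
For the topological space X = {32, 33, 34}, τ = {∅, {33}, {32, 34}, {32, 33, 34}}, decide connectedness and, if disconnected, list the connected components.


(X, τ) is disconnected; components = [{33}, {32, 34}].

Find clopen sets (U ∈ τ with X ∖ U ∈ τ):
  U = ∅, X ∖ U = {32, 33, 34} — both open, so U is clopen.
  U = {33}, X ∖ U = {32, 34} — both open, so U is clopen.
  U = {32, 34}, X ∖ U = {33} — both open, so U is clopen.
  U = {32, 33, 34}, X ∖ U = ∅ — both open, so U is clopen.
Nontrivial clopen(s) exist: e.g. {33}. So (X, τ) is disconnected.
Compute connected components by grouping points that agree on all clopens:
  component: {33}
  component: {32, 34}


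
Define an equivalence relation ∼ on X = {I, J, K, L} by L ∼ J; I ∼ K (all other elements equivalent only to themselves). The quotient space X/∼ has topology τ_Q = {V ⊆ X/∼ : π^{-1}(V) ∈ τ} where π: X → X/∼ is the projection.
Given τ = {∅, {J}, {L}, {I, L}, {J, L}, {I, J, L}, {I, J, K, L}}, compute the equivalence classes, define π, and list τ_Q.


X/∼ = {[I=K], [J=L]}; |τ_Q| = 3.

Equivalence classes: [I=K], [J=L].
Quotient map π: X → X/∼ sends I ↦ [I=K], J ↦ [J=L], K ↦ [I=K], L ↦ [J=L].
For each subset V ⊆ X/∼, compute π^{-1}(V) ⊆ X and check whether π^{-1}(V) ∈ τ. V is open in τ_Q iff π^{-1}(V) ∈ τ.
  V = {}: π^{-1}(V) = ∅ ∈ τ ✓.
  V = {[I=K]}: π^{-1}(V) = {I, K} ∉ τ ✗.
  V = {[J=L]}: π^{-1}(V) = {J, L} ∈ τ ✓.
  V = {[I=K], [J=L]}: π^{-1}(V) = {I, J, K, L} ∈ τ ✓.
Open sets in the quotient: τ_Q = {{}, {[J=L]}, {[I=K], [J=L]}} (3 elements).


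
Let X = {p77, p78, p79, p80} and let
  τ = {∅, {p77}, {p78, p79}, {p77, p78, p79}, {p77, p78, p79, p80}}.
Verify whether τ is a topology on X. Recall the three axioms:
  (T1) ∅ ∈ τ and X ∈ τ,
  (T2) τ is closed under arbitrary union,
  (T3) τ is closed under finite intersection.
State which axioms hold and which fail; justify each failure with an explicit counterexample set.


τ IS a topology on X.

Axiom (T1): ∅ ∈ τ? Yes; X ∈ τ? Yes.
Axiom (T2/T3): check pairwise unions and intersections of members of τ.
All pairwise intersections and unions checked — each lies in τ. Therefore τ satisfies (T1), (T2), (T3): it IS a topology on X.


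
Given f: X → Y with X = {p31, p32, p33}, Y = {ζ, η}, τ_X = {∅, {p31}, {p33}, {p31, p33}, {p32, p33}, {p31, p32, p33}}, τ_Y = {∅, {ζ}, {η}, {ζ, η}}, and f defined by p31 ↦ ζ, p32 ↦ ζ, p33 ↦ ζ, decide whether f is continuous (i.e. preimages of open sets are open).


f IS continuous.

Compute f^{-1}(U) for each U ∈ τ_Y:
  U = ∅: f^{-1}(U) = ∅ ∈ τ_X ✓.
  U = {ζ}: f^{-1}(U) = {p31, p32, p33} ∈ τ_X ✓.
  U = {η}: f^{-1}(U) = ∅ ∈ τ_X ✓.
  U = {ζ, η}: f^{-1}(U) = {p31, p32, p33} ∈ τ_X ✓.
Every preimage lies in τ_X, so f IS continuous.


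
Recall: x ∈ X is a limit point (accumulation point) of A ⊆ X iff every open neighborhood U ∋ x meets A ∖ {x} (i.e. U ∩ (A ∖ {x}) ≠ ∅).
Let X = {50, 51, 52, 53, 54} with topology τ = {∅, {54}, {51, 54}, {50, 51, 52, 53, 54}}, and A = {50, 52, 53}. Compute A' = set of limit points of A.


A' = {50, 52, 53}

For each x ∈ X, list the open sets U ∈ τ with x ∈ U, then check whether U ∩ (A ∖ {x}) ≠ ∅ for every such U.
  x = 50: opens ∋ x are {50, 51, 52, 53, 54}; each meets A ∖ {50}, so x IS a limit point.
  x = 51: open {51, 54} ∋ x has {51, 54} ∩ (A ∖ {51}) = ∅, so x is NOT a limit point.
  x = 52: opens ∋ x are {50, 51, 52, 53, 54}; each meets A ∖ {52}, so x IS a limit point.
  x = 53: opens ∋ x are {50, 51, 52, 53, 54}; each meets A ∖ {53}, so x IS a limit point.
  x = 54: open {54} ∋ x has {54} ∩ (A ∖ {54}) = ∅, so x is NOT a limit point.
Collecting: A' = {50, 52, 53}.


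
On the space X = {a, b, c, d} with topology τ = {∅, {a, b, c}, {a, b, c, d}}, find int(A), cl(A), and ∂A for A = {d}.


int(A) = ∅, cl(A) = {d}, ∂A = {d}.

Closed sets in (X, τ) are complements of opens:
  closed(X, τ) = {∅, {d}, {a, b, c, d}}.
int(A) = ⋃ {U ∈ τ : U ⊆ A}. Opens contained in A: ∅.
Taking the union of these: int(A) = ∅.
cl(A) = ⋂ {C closed : A ⊆ C}. Closed sets containing A: {d}, {a, b, c, d}.
Intersecting these: cl(A) = {d}.
∂A = cl(A) ∖ int(A) = {d} ∖ ∅ = {d}.


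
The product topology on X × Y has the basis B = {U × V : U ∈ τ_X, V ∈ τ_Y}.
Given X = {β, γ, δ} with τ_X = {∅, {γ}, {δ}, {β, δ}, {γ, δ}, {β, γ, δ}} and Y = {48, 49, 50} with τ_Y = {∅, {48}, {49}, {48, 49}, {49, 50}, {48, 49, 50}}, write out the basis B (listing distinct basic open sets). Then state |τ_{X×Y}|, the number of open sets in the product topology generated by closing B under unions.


Basis B = {∅ × ∅, {γ} × {48}, {γ} × {49}, {δ} × {48}, {δ} × {49}, {β, δ} × {48}, {β, δ} × {49}, {γ} × {48, 49}, {γ, δ} × {48}, {γ} × {49, 50}, {γ, δ} × {49}, {δ} × {48, 49}, {δ} × {49, 50}, {β, γ, δ} × {48}, {β, γ, δ} × {49}, {γ} × {48, 49, 50}, {δ} × {48, 49, 50}, {β, δ} × {48, 49}, {β, δ} × {49, 50}, {γ, δ} × {48, 49}, {γ, δ} × {49, 50}, {β, δ} × {48, 49, 50}, {β, γ, δ} × {48, 49}, {β, γ, δ} × {49, 50}, {γ, δ} × {48, 49, 50}, {β, γ, δ} × {48, 49, 50}}; |τ_{X×Y}| = 108.

Enumerate products U × V with U ∈ τ_X, V ∈ τ_Y (deduplicated):
  ∅ × ∅ = {} (∅)
  {γ} × {48} = {(γ,48)}
  {γ} × {49} = {(γ,49)}
  {δ} × {48} = {(δ,48)}
  {δ} × {49} = {(δ,49)}
  {β, δ} × {48} = {(β,48), (δ,48)}
  {β, δ} × {49} = {(β,49), (δ,49)}
  {γ} × {48, 49} = {(γ,48), (γ,49)}
  {γ, δ} × {48} = {(γ,48), (δ,48)}
  {γ} × {49, 50} = {(γ,49), (γ,50)}
  {γ, δ} × {49} = {(γ,49), (δ,49)}
  {δ} × {48, 49} = {(δ,48), (δ,49)}
  {δ} × {49, 50} = {(δ,49), (δ,50)}
  {β, γ, δ} × {48} = {(β,48), (γ,48), (δ,48)}
  {β, γ, δ} × {49} = {(β,49), (γ,49), (δ,49)}
  {γ} × {48, 49, 50} = {(γ,48), (γ,49), (γ,50)}
  {δ} × {48, 49, 50} = {(δ,48), (δ,49), (δ,50)}
  {β, δ} × {48, 49} = {(β,48), (β,49), (δ,48), (δ,49)}
  {β, δ} × {49, 50} = {(β,49), (β,50), (δ,49), (δ,50)}
  {γ, δ} × {48, 49} = {(γ,48), (γ,49), (δ,48), (δ,49)}
  {γ, δ} × {49, 50} = {(γ,49), (γ,50), (δ,49), (δ,50)}
  {β, δ} × {48, 49, 50} = {(β,48), (β,49), (β,50), (δ,48), (δ,49), (δ,50)}
  {β, γ, δ} × {48, 49} = {(β,48), (β,49), (γ,48), (γ,49), (δ,48), (δ,49)}
  {β, γ, δ} × {49, 50} = {(β,49), (β,50), (γ,49), (γ,50), (δ,49), (δ,50)}
  {γ, δ} × {48, 49, 50} = {(γ,48), (γ,49), (γ,50), (δ,48), (δ,49), (δ,50)}
  {β, γ, δ} × {48, 49, 50} = {(β,48), (β,49), (β,50), (γ,48), (γ,49), (γ,50), (δ,48), (δ,49), (δ,50)}
These 26 distinct sets form the basis B.
Close under arbitrary unions to get τ_{X×Y}; counting gives |τ_{X×Y}| = 108.
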